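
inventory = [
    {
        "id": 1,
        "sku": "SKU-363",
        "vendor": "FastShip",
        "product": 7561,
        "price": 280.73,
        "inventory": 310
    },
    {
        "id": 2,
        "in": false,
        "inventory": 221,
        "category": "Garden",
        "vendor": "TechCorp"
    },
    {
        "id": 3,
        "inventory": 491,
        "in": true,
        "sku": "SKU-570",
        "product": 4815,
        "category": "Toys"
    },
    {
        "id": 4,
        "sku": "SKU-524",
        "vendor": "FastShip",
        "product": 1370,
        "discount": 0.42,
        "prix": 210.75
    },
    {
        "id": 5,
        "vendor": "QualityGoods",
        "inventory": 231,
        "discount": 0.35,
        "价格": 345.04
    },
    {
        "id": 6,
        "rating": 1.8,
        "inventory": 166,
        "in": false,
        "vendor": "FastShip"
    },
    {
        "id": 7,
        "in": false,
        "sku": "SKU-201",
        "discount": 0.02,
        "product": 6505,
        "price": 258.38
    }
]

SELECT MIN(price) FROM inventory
258.38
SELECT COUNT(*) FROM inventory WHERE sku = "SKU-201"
1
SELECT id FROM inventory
[1, 2, 3, 4, 5, 6, 7]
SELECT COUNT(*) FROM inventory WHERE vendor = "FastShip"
3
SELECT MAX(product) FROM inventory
7561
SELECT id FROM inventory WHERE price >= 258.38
[1, 7]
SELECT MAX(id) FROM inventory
7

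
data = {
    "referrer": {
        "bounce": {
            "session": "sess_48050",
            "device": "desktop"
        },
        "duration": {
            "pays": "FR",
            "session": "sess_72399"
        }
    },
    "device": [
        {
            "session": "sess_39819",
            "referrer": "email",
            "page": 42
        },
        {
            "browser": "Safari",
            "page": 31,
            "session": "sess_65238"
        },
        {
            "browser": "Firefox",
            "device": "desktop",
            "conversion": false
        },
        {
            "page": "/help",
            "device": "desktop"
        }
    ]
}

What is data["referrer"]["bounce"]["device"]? "desktop"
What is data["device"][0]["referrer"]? "email"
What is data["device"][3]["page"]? "/help"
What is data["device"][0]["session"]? "sess_39819"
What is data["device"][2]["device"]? "desktop"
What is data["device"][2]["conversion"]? False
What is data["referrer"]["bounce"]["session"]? "sess_48050"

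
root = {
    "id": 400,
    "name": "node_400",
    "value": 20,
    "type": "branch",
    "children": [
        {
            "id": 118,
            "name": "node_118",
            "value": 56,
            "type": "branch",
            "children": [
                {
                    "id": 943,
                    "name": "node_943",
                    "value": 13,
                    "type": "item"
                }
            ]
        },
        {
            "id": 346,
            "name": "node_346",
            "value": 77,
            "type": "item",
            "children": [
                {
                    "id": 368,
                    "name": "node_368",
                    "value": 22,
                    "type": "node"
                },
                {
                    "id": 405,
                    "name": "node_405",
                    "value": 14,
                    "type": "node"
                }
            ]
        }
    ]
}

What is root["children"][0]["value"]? 56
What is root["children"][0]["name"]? "node_118"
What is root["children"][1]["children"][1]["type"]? "node"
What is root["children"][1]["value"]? 77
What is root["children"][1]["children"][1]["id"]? 405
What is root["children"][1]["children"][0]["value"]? 22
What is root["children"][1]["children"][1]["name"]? "node_405"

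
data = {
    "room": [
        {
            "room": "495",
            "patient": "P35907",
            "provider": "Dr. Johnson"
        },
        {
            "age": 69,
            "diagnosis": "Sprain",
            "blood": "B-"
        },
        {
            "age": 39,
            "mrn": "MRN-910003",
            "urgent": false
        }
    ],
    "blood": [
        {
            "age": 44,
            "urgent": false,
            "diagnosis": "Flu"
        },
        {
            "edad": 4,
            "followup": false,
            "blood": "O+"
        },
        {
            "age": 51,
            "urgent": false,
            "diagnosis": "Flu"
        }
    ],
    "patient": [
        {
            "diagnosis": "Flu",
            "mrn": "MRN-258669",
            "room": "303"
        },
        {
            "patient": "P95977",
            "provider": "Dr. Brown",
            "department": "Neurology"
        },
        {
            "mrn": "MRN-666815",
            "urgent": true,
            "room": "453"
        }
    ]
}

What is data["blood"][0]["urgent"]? False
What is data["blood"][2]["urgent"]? False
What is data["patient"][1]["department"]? "Neurology"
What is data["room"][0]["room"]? "495"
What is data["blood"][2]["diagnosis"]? "Flu"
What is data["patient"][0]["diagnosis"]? "Flu"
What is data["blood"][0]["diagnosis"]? "Flu"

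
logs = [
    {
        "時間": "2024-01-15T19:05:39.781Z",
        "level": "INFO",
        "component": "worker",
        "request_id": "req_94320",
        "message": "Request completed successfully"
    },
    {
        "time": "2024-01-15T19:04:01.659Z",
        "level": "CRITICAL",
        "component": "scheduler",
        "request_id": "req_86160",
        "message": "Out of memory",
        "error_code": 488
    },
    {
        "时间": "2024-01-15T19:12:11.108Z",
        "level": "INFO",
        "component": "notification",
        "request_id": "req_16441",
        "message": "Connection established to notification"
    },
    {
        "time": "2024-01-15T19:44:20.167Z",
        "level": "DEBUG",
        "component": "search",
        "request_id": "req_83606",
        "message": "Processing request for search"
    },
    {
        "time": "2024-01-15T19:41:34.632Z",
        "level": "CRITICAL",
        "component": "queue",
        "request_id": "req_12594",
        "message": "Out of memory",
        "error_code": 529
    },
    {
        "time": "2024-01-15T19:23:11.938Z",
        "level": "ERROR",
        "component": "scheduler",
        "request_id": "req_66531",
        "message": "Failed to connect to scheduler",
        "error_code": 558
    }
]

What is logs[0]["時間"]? "2024-01-15T19:05:39.781Z"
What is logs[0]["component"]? "worker"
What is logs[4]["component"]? "queue"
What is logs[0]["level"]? "INFO"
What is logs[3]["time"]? "2024-01-15T19:44:20.167Z"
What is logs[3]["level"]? "DEBUG"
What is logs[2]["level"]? "INFO"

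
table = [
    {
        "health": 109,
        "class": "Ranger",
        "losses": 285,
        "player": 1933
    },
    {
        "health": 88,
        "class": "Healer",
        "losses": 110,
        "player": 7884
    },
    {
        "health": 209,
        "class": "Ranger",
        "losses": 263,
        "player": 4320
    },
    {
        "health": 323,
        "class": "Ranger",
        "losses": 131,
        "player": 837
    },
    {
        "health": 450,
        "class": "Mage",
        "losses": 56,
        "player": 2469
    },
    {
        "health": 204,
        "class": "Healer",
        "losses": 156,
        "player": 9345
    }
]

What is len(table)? 6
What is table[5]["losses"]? 156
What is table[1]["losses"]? 110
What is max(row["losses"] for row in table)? 285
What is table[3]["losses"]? 131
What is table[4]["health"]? 450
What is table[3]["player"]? 837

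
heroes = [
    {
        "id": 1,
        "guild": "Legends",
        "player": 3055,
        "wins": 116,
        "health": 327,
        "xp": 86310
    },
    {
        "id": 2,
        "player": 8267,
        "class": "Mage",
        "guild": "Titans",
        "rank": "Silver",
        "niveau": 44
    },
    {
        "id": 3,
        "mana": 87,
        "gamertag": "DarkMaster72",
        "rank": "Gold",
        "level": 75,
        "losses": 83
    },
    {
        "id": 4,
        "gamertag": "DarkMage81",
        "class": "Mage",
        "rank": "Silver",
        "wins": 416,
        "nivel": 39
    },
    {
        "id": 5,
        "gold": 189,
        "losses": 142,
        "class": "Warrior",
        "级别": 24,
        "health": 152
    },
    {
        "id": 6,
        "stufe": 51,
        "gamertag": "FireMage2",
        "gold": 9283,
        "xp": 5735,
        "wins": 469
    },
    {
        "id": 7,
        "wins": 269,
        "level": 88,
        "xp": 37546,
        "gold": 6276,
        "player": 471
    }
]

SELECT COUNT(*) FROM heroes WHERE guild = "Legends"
1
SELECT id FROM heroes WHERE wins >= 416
[4, 6]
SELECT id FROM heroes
[1, 2, 3, 4, 5, 6, 7]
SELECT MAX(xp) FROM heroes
86310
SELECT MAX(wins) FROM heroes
469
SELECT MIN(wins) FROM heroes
116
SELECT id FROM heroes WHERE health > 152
[1]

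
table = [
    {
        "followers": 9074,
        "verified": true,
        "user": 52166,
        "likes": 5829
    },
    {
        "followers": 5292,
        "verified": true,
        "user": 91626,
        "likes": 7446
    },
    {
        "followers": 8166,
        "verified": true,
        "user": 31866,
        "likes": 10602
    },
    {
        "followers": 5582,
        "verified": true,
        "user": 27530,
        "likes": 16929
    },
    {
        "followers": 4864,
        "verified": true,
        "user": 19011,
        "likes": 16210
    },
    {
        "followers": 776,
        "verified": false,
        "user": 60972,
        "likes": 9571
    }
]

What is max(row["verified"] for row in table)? True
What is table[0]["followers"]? 9074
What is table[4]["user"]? 19011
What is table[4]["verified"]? True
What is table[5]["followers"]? 776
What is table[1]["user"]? 91626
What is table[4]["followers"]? 4864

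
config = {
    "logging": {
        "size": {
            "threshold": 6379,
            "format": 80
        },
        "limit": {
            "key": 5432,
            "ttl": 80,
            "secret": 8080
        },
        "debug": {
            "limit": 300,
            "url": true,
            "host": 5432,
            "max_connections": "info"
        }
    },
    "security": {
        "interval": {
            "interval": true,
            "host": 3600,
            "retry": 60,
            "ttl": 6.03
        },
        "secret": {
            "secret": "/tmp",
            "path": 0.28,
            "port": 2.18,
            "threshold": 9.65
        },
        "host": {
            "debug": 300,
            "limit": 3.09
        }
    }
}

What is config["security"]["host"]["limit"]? 3.09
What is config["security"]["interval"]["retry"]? 60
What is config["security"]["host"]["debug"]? 300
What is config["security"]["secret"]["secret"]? "/tmp"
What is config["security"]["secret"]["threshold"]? 9.65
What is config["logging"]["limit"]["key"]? 5432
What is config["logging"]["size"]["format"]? 80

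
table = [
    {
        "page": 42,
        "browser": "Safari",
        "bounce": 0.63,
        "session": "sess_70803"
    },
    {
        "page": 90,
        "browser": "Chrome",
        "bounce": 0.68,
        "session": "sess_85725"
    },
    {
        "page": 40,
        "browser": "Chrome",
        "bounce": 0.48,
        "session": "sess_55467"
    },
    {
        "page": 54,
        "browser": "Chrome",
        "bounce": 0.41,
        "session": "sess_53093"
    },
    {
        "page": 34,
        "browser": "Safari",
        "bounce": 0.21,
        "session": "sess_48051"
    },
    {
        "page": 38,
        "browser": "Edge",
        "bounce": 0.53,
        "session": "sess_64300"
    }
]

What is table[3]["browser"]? "Chrome"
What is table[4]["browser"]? "Safari"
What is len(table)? 6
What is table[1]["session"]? "sess_85725"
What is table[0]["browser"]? "Safari"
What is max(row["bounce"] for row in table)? 0.68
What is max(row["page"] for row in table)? 90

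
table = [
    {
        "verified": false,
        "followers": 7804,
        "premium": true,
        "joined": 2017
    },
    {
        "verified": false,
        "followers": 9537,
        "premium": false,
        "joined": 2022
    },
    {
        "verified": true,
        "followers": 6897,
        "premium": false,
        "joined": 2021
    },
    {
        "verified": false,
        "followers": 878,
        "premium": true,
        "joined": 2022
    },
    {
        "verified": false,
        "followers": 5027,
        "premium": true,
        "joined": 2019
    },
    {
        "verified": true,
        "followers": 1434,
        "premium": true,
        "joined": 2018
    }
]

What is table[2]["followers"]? 6897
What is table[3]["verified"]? False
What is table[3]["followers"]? 878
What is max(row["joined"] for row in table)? 2022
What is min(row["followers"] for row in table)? 878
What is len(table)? 6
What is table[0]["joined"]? 2017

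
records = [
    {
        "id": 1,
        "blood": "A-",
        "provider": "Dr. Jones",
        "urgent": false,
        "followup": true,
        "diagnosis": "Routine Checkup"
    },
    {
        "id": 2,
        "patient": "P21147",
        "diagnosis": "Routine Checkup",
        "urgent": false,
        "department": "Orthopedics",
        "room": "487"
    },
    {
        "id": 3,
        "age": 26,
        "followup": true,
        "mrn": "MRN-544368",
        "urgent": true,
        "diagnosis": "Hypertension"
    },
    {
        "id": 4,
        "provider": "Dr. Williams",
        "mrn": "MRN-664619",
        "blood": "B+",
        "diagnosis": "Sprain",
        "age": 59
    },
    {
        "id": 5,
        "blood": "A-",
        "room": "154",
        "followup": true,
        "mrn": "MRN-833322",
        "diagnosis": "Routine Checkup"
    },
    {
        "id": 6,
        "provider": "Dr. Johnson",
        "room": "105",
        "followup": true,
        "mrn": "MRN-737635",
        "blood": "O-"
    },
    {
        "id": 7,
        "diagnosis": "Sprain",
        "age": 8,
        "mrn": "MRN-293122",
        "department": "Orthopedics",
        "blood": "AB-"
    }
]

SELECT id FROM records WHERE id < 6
[1, 2, 3, 4, 5]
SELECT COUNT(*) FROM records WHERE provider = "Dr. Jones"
1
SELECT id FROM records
[1, 2, 3, 4, 5, 6, 7]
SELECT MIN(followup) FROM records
True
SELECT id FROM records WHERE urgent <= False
[1, 2]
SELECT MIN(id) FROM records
1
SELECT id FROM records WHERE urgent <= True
[1, 2, 3]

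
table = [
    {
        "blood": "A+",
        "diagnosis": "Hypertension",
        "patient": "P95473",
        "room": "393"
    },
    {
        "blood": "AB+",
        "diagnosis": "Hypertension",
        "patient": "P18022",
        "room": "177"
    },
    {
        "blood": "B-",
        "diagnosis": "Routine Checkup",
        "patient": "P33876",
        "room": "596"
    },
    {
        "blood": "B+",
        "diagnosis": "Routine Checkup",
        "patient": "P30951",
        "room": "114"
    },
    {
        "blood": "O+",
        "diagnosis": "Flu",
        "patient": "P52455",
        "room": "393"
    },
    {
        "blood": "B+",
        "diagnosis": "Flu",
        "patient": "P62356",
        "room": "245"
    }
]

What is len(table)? 6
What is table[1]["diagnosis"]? "Hypertension"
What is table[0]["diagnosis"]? "Hypertension"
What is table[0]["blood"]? "A+"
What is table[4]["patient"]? "P52455"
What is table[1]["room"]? "177"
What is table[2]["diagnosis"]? "Routine Checkup"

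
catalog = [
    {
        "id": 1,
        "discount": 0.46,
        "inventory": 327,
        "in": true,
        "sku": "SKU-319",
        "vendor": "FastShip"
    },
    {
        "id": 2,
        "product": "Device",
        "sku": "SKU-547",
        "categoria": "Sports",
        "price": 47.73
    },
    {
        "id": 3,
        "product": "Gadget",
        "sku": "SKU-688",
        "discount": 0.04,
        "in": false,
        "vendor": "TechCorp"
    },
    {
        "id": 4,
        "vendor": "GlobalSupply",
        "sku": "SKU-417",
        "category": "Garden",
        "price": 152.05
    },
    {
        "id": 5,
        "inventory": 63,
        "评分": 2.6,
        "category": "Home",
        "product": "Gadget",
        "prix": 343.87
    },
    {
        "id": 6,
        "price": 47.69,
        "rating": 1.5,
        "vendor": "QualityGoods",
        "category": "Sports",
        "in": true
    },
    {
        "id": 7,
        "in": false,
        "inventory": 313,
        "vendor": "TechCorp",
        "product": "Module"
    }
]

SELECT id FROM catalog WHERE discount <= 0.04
[3]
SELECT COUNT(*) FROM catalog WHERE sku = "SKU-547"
1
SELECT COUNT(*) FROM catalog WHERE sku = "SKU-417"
1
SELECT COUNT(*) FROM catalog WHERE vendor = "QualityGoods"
1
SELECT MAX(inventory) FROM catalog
327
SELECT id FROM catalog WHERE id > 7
[]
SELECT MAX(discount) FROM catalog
0.46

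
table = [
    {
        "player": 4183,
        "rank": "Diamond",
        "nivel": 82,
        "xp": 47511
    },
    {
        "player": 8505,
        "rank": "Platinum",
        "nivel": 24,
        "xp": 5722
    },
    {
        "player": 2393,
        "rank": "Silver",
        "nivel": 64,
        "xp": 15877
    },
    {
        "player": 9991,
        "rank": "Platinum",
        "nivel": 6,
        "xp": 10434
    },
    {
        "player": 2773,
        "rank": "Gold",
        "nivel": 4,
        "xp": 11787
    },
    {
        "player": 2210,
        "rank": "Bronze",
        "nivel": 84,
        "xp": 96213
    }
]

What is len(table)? 6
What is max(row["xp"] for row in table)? 96213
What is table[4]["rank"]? "Gold"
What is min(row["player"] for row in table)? 2210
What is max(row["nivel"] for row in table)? 84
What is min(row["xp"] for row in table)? 5722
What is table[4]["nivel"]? 4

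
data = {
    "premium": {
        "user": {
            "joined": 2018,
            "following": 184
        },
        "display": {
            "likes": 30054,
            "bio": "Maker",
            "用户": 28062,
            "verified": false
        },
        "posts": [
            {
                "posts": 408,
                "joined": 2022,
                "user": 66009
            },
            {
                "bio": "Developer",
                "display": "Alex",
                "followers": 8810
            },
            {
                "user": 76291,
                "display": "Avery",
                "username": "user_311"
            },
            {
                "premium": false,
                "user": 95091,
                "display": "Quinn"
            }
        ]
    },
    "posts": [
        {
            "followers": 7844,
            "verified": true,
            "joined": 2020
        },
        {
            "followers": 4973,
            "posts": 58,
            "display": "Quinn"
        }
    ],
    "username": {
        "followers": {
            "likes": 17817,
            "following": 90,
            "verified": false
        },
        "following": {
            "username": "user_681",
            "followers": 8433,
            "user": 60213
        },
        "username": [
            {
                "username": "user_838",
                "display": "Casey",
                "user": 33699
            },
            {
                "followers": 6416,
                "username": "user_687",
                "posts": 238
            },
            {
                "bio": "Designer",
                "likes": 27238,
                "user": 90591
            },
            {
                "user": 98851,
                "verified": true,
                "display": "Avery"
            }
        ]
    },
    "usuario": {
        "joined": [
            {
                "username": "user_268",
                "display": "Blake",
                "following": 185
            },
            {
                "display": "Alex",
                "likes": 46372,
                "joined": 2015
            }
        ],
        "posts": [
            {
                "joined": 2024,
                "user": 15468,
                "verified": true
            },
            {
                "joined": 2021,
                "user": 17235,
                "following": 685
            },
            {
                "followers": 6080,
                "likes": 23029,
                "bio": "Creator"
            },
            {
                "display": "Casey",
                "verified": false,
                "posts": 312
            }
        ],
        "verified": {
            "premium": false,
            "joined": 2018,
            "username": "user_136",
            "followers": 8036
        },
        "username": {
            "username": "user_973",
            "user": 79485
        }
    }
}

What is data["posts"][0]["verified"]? True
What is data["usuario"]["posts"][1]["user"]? 17235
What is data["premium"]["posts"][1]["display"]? "Alex"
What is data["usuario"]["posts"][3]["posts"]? 312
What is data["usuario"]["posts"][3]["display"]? "Casey"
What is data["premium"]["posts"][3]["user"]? 95091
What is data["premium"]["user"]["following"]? 184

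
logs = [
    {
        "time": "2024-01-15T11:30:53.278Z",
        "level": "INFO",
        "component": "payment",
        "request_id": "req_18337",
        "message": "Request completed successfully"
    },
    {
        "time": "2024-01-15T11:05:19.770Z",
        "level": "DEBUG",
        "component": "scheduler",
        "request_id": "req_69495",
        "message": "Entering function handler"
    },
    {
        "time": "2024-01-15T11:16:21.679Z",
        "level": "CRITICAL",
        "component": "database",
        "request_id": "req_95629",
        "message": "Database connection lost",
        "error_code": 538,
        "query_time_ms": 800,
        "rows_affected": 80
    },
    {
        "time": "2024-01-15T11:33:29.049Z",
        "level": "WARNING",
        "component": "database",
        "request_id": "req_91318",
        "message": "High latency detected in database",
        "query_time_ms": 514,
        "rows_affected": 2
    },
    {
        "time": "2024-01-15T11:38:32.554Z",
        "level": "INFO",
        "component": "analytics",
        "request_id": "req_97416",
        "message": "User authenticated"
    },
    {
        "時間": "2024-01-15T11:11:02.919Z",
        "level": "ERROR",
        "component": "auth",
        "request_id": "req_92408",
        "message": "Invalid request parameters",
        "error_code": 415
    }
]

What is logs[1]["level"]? "DEBUG"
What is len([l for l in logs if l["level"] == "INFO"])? 2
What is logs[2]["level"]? "CRITICAL"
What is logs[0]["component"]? "payment"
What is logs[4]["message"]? "User authenticated"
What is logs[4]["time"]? "2024-01-15T11:38:32.554Z"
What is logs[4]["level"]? "INFO"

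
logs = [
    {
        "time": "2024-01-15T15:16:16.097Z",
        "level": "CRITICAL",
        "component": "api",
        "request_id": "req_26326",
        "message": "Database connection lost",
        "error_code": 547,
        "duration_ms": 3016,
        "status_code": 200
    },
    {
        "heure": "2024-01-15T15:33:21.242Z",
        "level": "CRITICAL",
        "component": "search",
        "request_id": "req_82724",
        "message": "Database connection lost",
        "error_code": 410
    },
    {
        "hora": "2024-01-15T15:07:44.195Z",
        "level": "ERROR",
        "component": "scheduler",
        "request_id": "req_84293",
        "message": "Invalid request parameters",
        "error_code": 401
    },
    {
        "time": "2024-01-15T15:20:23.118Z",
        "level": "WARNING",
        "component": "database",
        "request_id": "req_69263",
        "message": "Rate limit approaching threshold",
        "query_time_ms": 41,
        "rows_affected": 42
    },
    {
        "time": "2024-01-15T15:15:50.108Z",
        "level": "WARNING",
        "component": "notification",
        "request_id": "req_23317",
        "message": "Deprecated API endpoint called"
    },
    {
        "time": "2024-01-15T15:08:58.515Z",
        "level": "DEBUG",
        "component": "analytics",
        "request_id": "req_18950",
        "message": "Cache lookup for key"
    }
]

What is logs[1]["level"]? "CRITICAL"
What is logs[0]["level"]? "CRITICAL"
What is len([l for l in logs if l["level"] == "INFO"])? 0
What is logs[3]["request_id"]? "req_69263"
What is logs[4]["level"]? "WARNING"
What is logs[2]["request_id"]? "req_84293"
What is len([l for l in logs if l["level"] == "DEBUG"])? 1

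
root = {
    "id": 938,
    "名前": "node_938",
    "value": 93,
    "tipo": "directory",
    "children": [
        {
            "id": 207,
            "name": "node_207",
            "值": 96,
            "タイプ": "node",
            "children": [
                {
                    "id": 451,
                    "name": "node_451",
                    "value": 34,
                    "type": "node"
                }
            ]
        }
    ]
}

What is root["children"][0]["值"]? 96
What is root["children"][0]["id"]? 207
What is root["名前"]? "node_938"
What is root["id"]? 938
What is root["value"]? 93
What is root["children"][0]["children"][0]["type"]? "node"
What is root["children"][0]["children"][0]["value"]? 34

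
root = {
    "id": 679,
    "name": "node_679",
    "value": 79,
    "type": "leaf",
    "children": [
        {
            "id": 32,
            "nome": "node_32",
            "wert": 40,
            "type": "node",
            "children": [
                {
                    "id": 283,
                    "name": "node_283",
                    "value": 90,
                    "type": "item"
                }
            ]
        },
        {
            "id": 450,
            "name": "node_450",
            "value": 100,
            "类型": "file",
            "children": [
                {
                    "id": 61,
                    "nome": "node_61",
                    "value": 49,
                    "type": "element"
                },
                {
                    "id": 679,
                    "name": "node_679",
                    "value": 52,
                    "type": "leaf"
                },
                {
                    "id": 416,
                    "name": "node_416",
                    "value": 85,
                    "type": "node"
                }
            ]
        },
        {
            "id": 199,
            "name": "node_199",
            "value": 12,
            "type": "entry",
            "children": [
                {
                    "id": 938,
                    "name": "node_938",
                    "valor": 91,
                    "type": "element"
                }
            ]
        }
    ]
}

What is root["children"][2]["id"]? 199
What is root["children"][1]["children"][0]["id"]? 61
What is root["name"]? "node_679"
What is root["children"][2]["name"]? "node_199"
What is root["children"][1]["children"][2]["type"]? "node"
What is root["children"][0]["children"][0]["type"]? "item"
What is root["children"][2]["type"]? "entry"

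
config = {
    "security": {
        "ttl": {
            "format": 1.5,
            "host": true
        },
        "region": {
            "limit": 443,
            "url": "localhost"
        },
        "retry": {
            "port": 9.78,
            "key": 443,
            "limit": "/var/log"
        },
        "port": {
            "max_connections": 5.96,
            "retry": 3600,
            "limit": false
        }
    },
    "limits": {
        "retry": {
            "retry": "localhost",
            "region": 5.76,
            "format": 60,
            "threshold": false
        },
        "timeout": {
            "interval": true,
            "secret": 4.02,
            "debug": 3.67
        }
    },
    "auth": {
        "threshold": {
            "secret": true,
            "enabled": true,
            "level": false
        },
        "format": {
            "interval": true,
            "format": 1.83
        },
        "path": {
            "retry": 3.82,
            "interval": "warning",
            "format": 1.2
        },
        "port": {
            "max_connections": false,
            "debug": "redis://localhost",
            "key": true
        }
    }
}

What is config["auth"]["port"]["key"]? True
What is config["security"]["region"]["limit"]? 443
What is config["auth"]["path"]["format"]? 1.2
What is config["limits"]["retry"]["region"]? 5.76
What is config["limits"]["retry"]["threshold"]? False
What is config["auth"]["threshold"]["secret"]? True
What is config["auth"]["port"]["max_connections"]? False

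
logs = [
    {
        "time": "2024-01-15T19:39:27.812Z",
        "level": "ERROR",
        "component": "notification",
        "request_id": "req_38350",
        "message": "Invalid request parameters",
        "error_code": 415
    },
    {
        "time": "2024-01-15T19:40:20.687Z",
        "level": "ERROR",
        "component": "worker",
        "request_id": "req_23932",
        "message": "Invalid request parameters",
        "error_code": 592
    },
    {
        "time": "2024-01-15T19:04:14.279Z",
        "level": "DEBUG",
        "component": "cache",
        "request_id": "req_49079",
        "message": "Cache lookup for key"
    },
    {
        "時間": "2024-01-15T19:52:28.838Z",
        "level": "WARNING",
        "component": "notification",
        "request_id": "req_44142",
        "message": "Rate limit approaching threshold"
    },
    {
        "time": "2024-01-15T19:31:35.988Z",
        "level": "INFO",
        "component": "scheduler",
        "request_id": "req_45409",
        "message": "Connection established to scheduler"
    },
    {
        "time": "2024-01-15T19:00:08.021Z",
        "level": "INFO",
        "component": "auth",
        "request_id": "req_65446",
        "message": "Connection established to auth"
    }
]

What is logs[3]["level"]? "WARNING"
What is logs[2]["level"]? "DEBUG"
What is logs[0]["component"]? "notification"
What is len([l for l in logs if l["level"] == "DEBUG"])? 1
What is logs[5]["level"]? "INFO"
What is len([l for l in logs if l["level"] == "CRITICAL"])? 0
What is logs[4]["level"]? "INFO"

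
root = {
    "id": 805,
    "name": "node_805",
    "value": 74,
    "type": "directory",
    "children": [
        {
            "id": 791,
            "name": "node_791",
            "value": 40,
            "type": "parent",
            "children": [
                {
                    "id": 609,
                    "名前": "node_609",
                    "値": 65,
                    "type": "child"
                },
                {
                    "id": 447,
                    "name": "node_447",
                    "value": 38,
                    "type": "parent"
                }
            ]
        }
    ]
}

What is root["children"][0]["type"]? "parent"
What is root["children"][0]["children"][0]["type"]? "child"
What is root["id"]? 805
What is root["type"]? "directory"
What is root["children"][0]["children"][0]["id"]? 609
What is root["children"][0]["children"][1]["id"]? 447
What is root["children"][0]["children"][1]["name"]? "node_447"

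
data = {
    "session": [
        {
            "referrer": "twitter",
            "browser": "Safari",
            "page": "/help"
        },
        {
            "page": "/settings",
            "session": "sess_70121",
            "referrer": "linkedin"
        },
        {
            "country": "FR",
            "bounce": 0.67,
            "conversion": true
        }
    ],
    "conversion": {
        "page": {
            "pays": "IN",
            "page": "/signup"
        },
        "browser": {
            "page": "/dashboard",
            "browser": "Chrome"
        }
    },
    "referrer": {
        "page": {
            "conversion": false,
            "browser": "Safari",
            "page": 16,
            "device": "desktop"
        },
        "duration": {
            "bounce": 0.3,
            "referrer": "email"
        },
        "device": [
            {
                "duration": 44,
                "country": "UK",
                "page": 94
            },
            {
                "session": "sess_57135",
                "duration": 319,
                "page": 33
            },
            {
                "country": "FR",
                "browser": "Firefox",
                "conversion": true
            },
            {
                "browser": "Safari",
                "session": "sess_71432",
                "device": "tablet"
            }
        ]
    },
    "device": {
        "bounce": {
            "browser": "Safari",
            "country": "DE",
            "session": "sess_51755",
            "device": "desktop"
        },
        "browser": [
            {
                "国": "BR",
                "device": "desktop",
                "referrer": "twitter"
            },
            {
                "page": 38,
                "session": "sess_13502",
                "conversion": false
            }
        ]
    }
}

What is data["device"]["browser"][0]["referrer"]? "twitter"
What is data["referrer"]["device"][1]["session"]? "sess_57135"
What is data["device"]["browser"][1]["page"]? 38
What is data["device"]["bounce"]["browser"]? "Safari"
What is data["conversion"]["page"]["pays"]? "IN"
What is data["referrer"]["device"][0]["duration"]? 44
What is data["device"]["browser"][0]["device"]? "desktop"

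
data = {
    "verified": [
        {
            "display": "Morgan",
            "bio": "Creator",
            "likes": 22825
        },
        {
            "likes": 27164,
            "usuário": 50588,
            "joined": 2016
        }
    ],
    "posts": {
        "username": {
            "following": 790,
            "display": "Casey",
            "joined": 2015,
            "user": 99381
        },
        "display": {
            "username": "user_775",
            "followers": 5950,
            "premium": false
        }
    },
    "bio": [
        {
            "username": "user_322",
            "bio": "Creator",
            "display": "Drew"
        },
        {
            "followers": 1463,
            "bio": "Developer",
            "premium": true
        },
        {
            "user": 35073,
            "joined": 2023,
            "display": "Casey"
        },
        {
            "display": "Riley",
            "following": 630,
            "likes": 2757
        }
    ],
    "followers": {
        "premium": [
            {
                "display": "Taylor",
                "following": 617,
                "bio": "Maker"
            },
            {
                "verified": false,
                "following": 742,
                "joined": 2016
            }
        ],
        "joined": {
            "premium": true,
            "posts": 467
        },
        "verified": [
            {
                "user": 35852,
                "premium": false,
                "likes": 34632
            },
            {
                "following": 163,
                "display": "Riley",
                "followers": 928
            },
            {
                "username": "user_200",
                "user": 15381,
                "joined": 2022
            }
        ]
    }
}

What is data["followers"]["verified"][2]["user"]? 15381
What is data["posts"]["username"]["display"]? "Casey"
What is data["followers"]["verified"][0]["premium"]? False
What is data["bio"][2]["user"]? 35073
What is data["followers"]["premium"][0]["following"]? 617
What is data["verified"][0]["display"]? "Morgan"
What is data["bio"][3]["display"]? "Riley"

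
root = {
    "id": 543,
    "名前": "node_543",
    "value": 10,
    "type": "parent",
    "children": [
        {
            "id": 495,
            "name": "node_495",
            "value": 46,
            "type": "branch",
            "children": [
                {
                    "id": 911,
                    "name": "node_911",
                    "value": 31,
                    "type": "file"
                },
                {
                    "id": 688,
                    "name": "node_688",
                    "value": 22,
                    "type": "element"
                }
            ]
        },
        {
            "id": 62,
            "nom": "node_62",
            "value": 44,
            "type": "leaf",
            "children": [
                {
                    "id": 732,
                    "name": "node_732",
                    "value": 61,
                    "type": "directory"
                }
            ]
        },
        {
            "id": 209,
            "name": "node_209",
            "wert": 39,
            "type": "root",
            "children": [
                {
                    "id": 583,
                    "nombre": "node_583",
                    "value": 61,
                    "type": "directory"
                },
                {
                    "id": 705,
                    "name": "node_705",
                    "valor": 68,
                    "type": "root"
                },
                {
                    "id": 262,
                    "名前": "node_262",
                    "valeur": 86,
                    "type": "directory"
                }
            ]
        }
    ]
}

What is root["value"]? 10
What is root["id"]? 543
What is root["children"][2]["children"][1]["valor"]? 68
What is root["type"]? "parent"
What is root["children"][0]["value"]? 46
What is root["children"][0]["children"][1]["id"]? 688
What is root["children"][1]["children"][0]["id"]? 732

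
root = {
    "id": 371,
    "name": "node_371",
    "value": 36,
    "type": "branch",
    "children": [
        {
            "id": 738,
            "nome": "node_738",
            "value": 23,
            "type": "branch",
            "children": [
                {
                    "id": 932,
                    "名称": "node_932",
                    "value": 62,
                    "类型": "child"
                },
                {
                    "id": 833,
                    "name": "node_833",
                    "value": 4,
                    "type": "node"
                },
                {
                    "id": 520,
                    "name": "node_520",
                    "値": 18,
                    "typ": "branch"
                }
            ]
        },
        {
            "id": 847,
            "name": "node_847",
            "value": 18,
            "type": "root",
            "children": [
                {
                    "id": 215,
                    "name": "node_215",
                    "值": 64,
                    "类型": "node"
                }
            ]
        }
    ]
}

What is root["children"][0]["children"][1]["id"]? 833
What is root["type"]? "branch"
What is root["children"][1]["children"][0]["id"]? 215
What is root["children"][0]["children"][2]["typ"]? "branch"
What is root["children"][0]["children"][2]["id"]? 520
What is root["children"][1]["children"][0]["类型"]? "node"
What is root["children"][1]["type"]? "root"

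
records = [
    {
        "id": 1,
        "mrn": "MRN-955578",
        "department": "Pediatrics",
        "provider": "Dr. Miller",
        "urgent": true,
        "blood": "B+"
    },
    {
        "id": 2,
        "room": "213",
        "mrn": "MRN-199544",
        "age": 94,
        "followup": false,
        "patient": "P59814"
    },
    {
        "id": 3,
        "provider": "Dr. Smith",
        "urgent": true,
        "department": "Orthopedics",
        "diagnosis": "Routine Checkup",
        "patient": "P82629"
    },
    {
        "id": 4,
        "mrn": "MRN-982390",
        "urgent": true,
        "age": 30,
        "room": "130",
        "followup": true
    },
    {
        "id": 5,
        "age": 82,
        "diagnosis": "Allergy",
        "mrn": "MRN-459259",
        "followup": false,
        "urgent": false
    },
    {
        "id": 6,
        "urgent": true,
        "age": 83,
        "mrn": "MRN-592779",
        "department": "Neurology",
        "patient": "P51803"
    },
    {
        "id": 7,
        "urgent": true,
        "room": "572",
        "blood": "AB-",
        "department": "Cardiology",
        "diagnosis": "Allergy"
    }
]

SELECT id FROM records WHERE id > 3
[4, 5, 6, 7]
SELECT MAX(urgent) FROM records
True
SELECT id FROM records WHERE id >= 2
[2, 3, 4, 5, 6, 7]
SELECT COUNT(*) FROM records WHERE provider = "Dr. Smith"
1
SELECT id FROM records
[1, 2, 3, 4, 5, 6, 7]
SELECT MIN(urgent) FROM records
False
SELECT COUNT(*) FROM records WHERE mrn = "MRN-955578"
1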